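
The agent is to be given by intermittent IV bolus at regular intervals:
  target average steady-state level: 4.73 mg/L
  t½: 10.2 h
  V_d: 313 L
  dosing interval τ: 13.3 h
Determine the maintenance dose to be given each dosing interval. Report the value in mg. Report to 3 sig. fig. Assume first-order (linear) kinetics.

1340 mg

k = ln2 / t½ = 0.693147 / 10.2 = 0.06796 h⁻¹
CL = k × Vd = 0.06796 × 313 = 21.27 L/h
At steady state, Dose/τ = Css × CL.
Dose = Css × CL × τ = 4.73 × 21.27 × 13.3 = 1338 mg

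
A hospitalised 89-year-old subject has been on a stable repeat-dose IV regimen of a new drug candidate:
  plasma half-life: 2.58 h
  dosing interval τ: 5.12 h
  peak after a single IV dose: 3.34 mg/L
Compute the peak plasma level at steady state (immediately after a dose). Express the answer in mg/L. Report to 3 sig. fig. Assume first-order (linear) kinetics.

4.47 mg/L

k = ln2 / t½ = 0.693147 / 2.58 = 0.2687 h⁻¹
e^(−kτ) = e^(−0.2687 × 5.12) = 0.2527
Accumulation ratio R = 1 / (1 − e^(−kτ)) = 1 / (1 − 0.2527) = 1.338
Steady-state peak = C₀ × R = 3.34 × 1.338 = 4.469 mg/L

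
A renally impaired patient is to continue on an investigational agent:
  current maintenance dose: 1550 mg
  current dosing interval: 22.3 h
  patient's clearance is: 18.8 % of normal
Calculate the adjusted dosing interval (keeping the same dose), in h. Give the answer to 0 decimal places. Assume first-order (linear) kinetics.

To keep the same average steady-state level, dosing rate must scale with clearance.
CL ratio = 18.8 / 100 = 0.1880
New interval (same dose) = 22.3 / 0.1880 = 118.6 h

119 h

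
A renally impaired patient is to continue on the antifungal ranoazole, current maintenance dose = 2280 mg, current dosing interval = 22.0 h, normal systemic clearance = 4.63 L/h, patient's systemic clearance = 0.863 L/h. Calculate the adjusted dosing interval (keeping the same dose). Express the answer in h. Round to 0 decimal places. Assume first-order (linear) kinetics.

118 h

To keep the same average steady-state level, dosing rate must scale with clearance.
CL ratio = 0.863 / 4.63 = 0.1864
New interval (same dose) = 22.0 / 0.1864 = 118.0 h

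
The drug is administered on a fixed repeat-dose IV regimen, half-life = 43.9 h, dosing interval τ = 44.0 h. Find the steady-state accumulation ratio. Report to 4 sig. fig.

1.997

k = ln2 / t½ = 0.693147 / 43.9 = 0.01579 h⁻¹
e^(−kτ) = e^(−0.01579 × 44.0) = 0.4992
Accumulation ratio R = 1 / (1 − e^(−kτ)) = 1 / (1 − 0.4992) = 1.997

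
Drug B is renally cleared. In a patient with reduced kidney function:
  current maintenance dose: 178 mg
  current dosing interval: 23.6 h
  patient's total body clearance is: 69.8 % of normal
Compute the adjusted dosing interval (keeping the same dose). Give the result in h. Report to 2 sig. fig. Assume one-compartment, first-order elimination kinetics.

34 h

To keep the same average steady-state level, dosing rate must scale with clearance.
CL ratio = 69.8 / 100 = 0.6980
New interval (same dose) = 23.6 / 0.6980 = 33.81 h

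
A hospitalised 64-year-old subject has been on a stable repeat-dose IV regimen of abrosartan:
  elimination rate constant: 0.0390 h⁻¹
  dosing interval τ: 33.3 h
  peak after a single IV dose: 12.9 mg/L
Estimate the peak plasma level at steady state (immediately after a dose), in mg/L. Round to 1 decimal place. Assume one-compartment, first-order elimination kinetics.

17.7 mg/L

e^(−kτ) = e^(−0.03900 × 33.3) = 0.2729
Accumulation ratio R = 1 / (1 − e^(−kτ)) = 1 / (1 − 0.2729) = 1.375
Steady-state peak = C₀ × R = 12.9 × 1.375 = 17.74 mg/L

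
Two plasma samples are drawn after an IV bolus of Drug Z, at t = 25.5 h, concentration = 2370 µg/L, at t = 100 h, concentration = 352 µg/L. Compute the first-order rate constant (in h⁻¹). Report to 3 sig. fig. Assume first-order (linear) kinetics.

k = ln(C₁/C₂) / (t₂ − t₁) = ln(2370/352) / (100 − 25.5)
  = 1.907 / 74.50 = 0.02560 h⁻¹

0.0256 h⁻¹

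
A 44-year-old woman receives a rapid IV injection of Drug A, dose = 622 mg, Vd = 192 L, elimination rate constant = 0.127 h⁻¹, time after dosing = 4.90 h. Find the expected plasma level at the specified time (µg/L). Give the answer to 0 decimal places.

1739 µg/L

C₀ = Dose / Vd = 622.0 / 192 = 3.240 mg/L
C = C₀ · e^(−k·t) = 3.240 × e^(−0.1270 × 4.90)
  = 3.240 × 0.5367 = 1.739 mg/L
Convert: 1.739 mg/L × 1000 = 1739 µg/L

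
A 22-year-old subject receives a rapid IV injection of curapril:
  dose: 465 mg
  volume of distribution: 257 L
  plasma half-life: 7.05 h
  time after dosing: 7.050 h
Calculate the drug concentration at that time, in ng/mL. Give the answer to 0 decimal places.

905 ng/mL

C₀ = Dose / Vd = 465.0 / 257 = 1.809 mg/L
k = ln2 / t½ = 0.693147 / 7.05 = 0.09832 h⁻¹
t / t½ = 7.050 / 7.05 = 1 half-lives
C = C₀ × (1/2)^1 = 1.809 × 0.5000 = 0.9045 mg/L
Convert: 0.9045 mg/L × 1000 = 904.5 ng/mL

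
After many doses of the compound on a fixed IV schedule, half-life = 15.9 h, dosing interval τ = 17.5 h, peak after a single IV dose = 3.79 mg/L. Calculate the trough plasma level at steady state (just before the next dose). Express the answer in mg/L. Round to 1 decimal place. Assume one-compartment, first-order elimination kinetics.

3.3 mg/L

k = ln2 / t½ = 0.693147 / 15.9 = 0.04359 h⁻¹
e^(−kτ) = e^(−0.04359 × 17.5) = 0.4663
Accumulation ratio R = 1 / (1 − e^(−kτ)) = 1 / (1 − 0.4663) = 1.874
Steady-state trough = C₀ × R × e^(−kτ) = 3.79 × 1.874 × 0.4663 = 3.312 mg/L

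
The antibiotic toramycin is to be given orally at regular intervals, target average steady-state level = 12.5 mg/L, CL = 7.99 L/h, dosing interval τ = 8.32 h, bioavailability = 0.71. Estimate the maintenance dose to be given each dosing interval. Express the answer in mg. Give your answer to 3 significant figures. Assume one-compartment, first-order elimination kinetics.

At steady state, F × (Dose/τ) = Css × CL.
Dose = Css × CL × τ / F = 12.5 × 7.990 × 8.32 / 0.71 = 1170 mg

1170 mg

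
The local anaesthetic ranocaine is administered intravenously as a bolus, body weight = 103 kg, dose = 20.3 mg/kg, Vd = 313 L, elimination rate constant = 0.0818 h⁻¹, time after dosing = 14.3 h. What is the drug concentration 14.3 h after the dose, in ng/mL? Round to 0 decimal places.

2074 ng/mL

Total dose = 20.3 × 103 = 2091 mg
C₀ = Dose / Vd = 2091 / 313 = 6.681 mg/L
C = C₀ · e^(−k·t) = 6.681 × e^(−0.08180 × 14.3)
  = 6.681 × 0.3104 = 2.074 mg/L
Convert: 2.074 mg/L × 1000 = 2074 ng/mL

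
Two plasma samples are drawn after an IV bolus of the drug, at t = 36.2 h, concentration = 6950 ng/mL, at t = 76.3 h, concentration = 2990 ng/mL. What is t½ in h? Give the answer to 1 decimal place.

k = ln(C₁/C₂) / (t₂ − t₁) = ln(6950/2990) / (76.3 − 36.2)
  = 0.8435 / 40.10 = 0.02103 h⁻¹
t½ = ln2 / k = 0.693147 / 0.02103 = 32.96 h

33.0 h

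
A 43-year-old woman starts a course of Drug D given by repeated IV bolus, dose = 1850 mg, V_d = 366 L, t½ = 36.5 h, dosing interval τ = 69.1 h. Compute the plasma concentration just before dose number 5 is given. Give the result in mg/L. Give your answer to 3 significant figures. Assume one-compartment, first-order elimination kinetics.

C₀ per dose = Dose / Vd = 1850 / 366 = 5.055 mg/L
k = ln2 / t½ = 0.693147 / 36.5 = 0.01899 h⁻¹
Fraction remaining after one interval: r = e^(−kτ) = e^(−0.01899 × 69.1) = 0.2692
Before dose 5, 4 doses have been given (aged 1τ, 2τ, 3τ, 4τ).
C_trough = C₀ × (r + r² + … + r^4) = C₀ × r(1−r^4)/(1−r)
        = 5.055 × 0.2692 × (1 − 0.005252) / (1 − 0.2692) = 1.852 mg/L

1.85 mg/L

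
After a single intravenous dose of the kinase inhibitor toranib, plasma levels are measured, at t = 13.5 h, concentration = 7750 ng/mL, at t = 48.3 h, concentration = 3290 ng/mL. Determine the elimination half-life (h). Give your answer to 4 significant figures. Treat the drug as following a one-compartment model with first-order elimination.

k = ln(C₁/C₂) / (t₂ − t₁) = ln(7750/3290) / (48.3 − 13.5)
  = 0.8568 / 34.80 = 0.02462 h⁻¹
t½ = ln2 / k = 0.693147 / 0.02462 = 28.15 h

28.15 h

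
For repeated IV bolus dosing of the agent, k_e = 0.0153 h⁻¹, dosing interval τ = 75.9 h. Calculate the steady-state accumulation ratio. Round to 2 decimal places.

e^(−kτ) = e^(−0.01530 × 75.9) = 0.3131
Accumulation ratio R = 1 / (1 − e^(−kτ)) = 1 / (1 − 0.3131) = 1.456

1.46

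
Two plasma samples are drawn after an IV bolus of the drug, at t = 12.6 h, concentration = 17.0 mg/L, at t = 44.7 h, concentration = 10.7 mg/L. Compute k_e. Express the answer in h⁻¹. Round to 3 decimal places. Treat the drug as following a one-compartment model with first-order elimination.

k = ln(C₁/C₂) / (t₂ − t₁) = ln(17.0/10.7) / (44.7 − 12.6)
  = 0.4630 / 32.10 = 0.01442 h⁻¹

0.014 h⁻¹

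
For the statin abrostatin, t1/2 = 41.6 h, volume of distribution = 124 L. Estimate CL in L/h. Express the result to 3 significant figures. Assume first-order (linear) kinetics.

k = ln2 / t½ = 0.693147 / 41.6 = 0.01666 h⁻¹
CL = k × Vd = 0.01666 × 124 = 2.066 L/h

2.07 L/h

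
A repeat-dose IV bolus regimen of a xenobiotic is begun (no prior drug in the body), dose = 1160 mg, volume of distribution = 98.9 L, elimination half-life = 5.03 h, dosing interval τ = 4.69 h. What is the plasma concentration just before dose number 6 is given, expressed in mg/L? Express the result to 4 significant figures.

C₀ per dose = Dose / Vd = 1160 / 98.9 = 11.73 mg/L
k = ln2 / t½ = 0.693147 / 5.03 = 0.1378 h⁻¹
Fraction remaining after one interval: r = e^(−kτ) = e^(−0.1378 × 4.69) = 0.5240
Before dose 6, 5 doses have been given (aged 1τ, 2τ, 3τ, 4τ, 5τ).
C_trough = C₀ × (r + r² + … + r^5) = C₀ × r(1−r^5)/(1−r)
        = 11.73 × 0.5240 × (1 − 0.03951) / (1 − 0.5240) = 12.40 mg/L

12.40 mg/L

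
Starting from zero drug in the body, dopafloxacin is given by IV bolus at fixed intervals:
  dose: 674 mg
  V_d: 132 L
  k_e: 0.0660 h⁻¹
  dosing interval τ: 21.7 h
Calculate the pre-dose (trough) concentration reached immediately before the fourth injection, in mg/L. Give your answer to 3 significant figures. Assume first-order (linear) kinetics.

1.58 mg/L

C₀ per dose = Dose / Vd = 674 / 132 = 5.106 mg/L
Fraction remaining after one interval: r = e^(−kτ) = e^(−0.06600 × 21.7) = 0.2388
Before dose 4, 3 doses have been given (aged 1τ, 2τ, 3τ).
C_trough = C₀ × (r + r² + … + r^3) = C₀ × r(1−r^3)/(1−r)
        = 5.106 × 0.2388 × (1 − 0.01362) / (1 − 0.2388) = 1.580 mg/L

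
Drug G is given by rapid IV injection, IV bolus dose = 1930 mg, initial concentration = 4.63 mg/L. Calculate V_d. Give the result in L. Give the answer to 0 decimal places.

417 L

Vd = Dose / C₀ = 1930 / 4.63 = 416.8 L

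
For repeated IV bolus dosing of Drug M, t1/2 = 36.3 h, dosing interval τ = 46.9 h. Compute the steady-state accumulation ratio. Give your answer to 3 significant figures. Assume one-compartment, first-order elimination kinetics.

1.69

k = ln2 / t½ = 0.693147 / 36.3 = 0.01909 h⁻¹
e^(−kτ) = e^(−0.01909 × 46.9) = 0.4085
Accumulation ratio R = 1 / (1 − e^(−kτ)) = 1 / (1 − 0.4085) = 1.691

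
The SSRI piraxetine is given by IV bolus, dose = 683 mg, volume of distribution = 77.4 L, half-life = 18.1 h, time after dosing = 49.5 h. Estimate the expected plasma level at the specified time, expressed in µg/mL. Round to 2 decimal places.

1.33 µg/mL

C₀ = Dose / Vd = 683.0 / 77.4 = 8.824 mg/L
k = ln2 / t½ = 0.693147 / 18.1 = 0.03830 h⁻¹
C = C₀ · e^(−k·t) = 8.824 × e^(−0.03830 × 49.5)
  = 8.824 × 0.1502 = 1.325 mg/L
(1.325 mg/L = 1.325 µg/mL)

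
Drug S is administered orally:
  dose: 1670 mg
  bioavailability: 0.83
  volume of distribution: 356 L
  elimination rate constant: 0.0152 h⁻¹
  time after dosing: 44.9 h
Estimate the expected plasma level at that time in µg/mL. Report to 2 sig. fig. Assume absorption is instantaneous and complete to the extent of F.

2.0 µg/mL

Amount reaching circulation = F × Dose = 0.83 × 1670 = 1386 mg
C₀ = F·Dose / Vd = 1386 / 356 = 3.893 mg/L
C = C₀ · e^(−k·t) = 3.893 × e^(−0.01520 × 44.9)
  = 3.893 × 0.5054 = 1.968 mg/L
(1.968 mg/L = 1.968 µg/mL)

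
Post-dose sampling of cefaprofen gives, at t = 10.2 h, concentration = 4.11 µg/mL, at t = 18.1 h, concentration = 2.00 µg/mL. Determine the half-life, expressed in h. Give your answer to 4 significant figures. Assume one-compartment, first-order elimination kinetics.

7.602 h

k = ln(C₁/C₂) / (t₂ − t₁) = ln(4.11/2.00) / (18.1 − 10.2)
  = 0.7203 / 7.900 = 0.09118 h⁻¹
t½ = ln2 / k = 0.693147 / 0.09118 = 7.602 h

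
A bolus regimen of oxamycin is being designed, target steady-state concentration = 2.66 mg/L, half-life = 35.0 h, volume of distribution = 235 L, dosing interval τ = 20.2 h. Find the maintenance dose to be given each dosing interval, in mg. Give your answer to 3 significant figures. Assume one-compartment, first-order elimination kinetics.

250 mg

k = ln2 / t½ = 0.693147 / 35.0 = 0.01980 h⁻¹
CL = k × Vd = 0.01980 × 235 = 4.653 L/h
At steady state, Dose/τ = Css × CL.
Dose = Css × CL × τ = 2.66 × 4.653 × 20.2 = 250.0 mg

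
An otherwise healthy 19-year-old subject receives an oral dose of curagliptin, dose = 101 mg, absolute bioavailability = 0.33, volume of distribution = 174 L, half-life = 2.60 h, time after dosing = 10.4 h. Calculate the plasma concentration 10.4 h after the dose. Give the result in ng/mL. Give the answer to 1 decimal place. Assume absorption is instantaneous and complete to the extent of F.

12.0 ng/mL

Amount reaching circulation = F × Dose = 0.33 × 101.0 = 33.33 mg
C₀ = F·Dose / Vd = 33.33 / 174 = 0.1916 mg/L
k = ln2 / t½ = 0.693147 / 2.60 = 0.2666 h⁻¹
C = C₀ · e^(−k·t) = 0.1916 × e^(−0.2666 × 10.4)
  = 0.1916 × 0.06250 = 0.01198 mg/L
Convert: 0.01198 mg/L × 1000 = 11.98 ng/mL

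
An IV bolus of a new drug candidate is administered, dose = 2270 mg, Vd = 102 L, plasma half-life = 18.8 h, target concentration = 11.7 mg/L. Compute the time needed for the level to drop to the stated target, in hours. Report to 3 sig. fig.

17.4 h

C₀ = Dose / Vd = 2270 / 102 = 22.25 mg/L
k = ln2 / t½ = 0.693147 / 18.8 = 0.03687 h⁻¹
t = ln(C₀ / C) / k = ln(22.25 / 11.7) / 0.03687
  = ln(1.902) / 0.03687 = 0.6429 / 0.03687 = 17.44 h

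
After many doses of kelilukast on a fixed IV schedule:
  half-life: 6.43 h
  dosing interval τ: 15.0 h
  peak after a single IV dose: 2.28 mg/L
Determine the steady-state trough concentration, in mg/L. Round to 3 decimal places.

k = ln2 / t½ = 0.693147 / 6.43 = 0.1078 h⁻¹
e^(−kτ) = e^(−0.1078 × 15.0) = 0.1985
Accumulation ratio R = 1 / (1 − e^(−kτ)) = 1 / (1 − 0.1985) = 1.248
Steady-state trough = C₀ × R × e^(−kτ) = 2.28 × 1.248 × 0.1985 = 0.5648 mg/L

0.565 mg/L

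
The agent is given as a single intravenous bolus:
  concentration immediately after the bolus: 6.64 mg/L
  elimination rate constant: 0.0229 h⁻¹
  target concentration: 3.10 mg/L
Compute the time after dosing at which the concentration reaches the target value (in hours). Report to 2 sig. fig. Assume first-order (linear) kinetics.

33 h

t = ln(C₀ / C) / k = ln(6.640 / 3.10) / 0.02290
  = ln(2.142) / 0.02290 = 0.7617 / 0.02290 = 33.26 h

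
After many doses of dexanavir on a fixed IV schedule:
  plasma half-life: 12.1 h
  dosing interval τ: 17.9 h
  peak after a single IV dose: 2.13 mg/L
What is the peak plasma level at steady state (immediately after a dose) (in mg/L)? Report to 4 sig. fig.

k = ln2 / t½ = 0.693147 / 12.1 = 0.05728 h⁻¹
e^(−kτ) = e^(−0.05728 × 17.9) = 0.3587
Accumulation ratio R = 1 / (1 − e^(−kτ)) = 1 / (1 − 0.3587) = 1.559
Steady-state peak = C₀ × R = 2.13 × 1.559 = 3.321 mg/L

3.321 mg/L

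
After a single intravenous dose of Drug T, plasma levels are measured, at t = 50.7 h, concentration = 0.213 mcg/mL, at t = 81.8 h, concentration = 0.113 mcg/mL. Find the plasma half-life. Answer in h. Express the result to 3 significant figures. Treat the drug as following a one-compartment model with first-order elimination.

34.0 h

k = ln(C₁/C₂) / (t₂ − t₁) = ln(0.213/0.113) / (81.8 − 50.7)
  = 0.6339 / 31.10 = 0.02038 h⁻¹
t½ = ln2 / k = 0.693147 / 0.02038 = 34.01 h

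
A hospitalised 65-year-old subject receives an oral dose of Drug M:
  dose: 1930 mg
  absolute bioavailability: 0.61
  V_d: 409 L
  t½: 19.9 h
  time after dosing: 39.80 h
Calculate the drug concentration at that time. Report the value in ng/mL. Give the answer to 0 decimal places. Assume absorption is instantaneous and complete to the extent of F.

720 ng/mL

Amount reaching circulation = F × Dose = 0.61 × 1930 = 1177 mg
C₀ = F·Dose / Vd = 1177 / 409 = 2.878 mg/L
k = ln2 / t½ = 0.693147 / 19.9 = 0.03483 h⁻¹
t / t½ = 39.80 / 19.9 = 2 half-lives
C = C₀ × (1/2)^2 = 2.878 × 0.2500 = 0.7195 mg/L
Convert: 0.7195 mg/L × 1000 = 719.5 ng/mL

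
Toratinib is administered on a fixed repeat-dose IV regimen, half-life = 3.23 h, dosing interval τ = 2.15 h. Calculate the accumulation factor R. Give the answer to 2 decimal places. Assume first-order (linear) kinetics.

k = ln2 / t½ = 0.693147 / 3.23 = 0.2146 h⁻¹
e^(−kτ) = e^(−0.2146 × 2.15) = 0.6304
Accumulation ratio R = 1 / (1 − e^(−kτ)) = 1 / (1 − 0.6304) = 2.706

2.71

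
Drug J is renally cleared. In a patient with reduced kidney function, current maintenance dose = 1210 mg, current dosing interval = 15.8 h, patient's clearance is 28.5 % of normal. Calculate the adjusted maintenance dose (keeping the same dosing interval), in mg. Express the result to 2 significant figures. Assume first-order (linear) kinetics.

To keep the same average steady-state level, dosing rate must scale with clearance.
CL ratio = 28.5 / 100 = 0.2850
New dose (same interval) = 1210 × 0.2850 = 344.9 mg

340 mg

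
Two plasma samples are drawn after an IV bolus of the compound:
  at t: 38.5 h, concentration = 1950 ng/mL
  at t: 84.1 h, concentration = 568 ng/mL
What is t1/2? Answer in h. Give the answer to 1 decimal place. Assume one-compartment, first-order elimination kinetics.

k = ln(C₁/C₂) / (t₂ − t₁) = ln(1950/568) / (84.1 − 38.5)
  = 1.233 / 45.60 = 0.02704 h⁻¹
t½ = ln2 / k = 0.693147 / 0.02704 = 25.63 h

25.6 h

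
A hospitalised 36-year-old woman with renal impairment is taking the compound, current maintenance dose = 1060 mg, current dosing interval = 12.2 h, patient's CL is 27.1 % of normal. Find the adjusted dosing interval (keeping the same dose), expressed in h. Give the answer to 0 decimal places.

To keep the same average steady-state level, dosing rate must scale with clearance.
CL ratio = 27.1 / 100 = 0.2710
New interval (same dose) = 12.2 / 0.2710 = 45.02 h

45 h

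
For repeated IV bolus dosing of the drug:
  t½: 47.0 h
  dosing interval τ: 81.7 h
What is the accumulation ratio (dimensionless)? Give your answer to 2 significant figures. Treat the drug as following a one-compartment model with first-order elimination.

1.4

k = ln2 / t½ = 0.693147 / 47.0 = 0.01475 h⁻¹
e^(−kτ) = e^(−0.01475 × 81.7) = 0.2997
Accumulation ratio R = 1 / (1 − e^(−kτ)) = 1 / (1 − 0.2997) = 1.428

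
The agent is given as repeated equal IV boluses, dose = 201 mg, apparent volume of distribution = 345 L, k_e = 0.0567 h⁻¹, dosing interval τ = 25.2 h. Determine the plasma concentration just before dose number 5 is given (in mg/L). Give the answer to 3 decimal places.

C₀ per dose = Dose / Vd = 201 / 345 = 0.5826 mg/L
Fraction remaining after one interval: r = e^(−kτ) = e^(−0.05670 × 25.2) = 0.2396
Before dose 5, 4 doses have been given (aged 1τ, 2τ, 3τ, 4τ).
C_trough = C₀ × (r + r² + … + r^4) = C₀ × r(1−r^4)/(1−r)
        = 0.5826 × 0.2396 × (1 − 0.003296) / (1 − 0.2396) = 0.1830 mg/L

0.183 mg/L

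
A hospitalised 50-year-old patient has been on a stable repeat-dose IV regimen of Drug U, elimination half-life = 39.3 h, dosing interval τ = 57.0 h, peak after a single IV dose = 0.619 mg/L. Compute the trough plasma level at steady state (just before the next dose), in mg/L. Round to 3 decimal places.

0.357 mg/L

k = ln2 / t½ = 0.693147 / 39.3 = 0.01764 h⁻¹
e^(−kτ) = e^(−0.01764 × 57.0) = 0.3659
Accumulation ratio R = 1 / (1 − e^(−kτ)) = 1 / (1 − 0.3659) = 1.577
Steady-state trough = C₀ × R × e^(−kτ) = 0.619 × 1.577 × 0.3659 = 0.3572 mg/L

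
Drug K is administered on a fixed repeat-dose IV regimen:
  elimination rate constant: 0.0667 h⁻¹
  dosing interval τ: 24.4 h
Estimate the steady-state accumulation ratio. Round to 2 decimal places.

1.24

e^(−kτ) = e^(−0.06670 × 24.4) = 0.1964
Accumulation ratio R = 1 / (1 − e^(−kτ)) = 1 / (1 − 0.1964) = 1.244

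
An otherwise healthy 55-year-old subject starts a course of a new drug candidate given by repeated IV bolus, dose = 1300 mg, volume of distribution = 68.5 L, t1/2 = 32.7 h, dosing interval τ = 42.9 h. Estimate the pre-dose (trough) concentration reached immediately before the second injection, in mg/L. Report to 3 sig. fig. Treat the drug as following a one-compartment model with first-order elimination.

7.64 mg/L

C₀ per dose = Dose / Vd = 1300 / 68.5 = 18.98 mg/L
k = ln2 / t½ = 0.693147 / 32.7 = 0.02120 h⁻¹
Fraction remaining after one interval: r = e^(−kτ) = e^(−0.02120 × 42.9) = 0.4027
Before dose 2, 1 dose has been given (aged 1τ).
C_trough = C₀ × r = 18.98 × 0.4027 = 7.643 mg/L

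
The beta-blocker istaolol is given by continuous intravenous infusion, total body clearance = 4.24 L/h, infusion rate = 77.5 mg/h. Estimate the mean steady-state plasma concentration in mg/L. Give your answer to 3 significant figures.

18.3 mg/L

At steady state Css = R₀ / CL = 77.5 / 4.240 = 18.28 mg/L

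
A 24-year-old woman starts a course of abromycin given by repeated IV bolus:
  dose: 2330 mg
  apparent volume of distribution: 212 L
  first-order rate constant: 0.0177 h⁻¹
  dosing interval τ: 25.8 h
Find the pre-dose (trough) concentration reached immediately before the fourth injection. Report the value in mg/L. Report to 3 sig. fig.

C₀ per dose = Dose / Vd = 2330 / 212 = 10.99 mg/L
Fraction remaining after one interval: r = e^(−kτ) = e^(−0.01770 × 25.8) = 0.6334
Before dose 4, 3 doses have been given (aged 1τ, 2τ, 3τ).
C_trough = C₀ × (r + r² + … + r^3) = C₀ × r(1−r^3)/(1−r)
        = 10.99 × 0.6334 × (1 − 0.2541) / (1 − 0.6334) = 14.16 mg/L

14.2 mg/L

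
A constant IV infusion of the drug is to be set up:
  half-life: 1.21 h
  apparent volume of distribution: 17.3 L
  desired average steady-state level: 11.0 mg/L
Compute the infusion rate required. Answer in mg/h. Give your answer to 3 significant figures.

k = ln2 / t½ = 0.693147 / 1.21 = 0.5728 h⁻¹
CL = k × Vd = 0.5728 × 17.3 = 9.909 L/h
At steady state, infusion rate R₀ = Css × CL = 11.0 × 9.909 = 109.0 mg/h

109 mg/h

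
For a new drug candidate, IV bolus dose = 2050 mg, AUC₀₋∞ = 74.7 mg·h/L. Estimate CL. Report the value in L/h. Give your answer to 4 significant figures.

CL = Dose / AUC = 2050 / 74.7 = 27.44 L/h

27.44 L/h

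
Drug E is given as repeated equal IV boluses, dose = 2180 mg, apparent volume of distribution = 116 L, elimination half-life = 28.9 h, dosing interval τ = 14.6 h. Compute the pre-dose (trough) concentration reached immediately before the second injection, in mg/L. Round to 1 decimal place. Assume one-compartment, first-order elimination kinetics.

C₀ per dose = Dose / Vd = 2180 / 116 = 18.79 mg/L
k = ln2 / t½ = 0.693147 / 28.9 = 0.02398 h⁻¹
Fraction remaining after one interval: r = e^(−kτ) = e^(−0.02398 × 14.6) = 0.7046
Before dose 2, 1 dose has been given (aged 1τ).
C_trough = C₀ × r = 18.79 × 0.7046 = 13.24 mg/L

13.2 mg/L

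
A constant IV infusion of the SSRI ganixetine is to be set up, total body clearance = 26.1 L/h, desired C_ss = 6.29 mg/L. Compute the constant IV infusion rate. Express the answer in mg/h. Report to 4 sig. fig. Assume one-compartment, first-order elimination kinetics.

164.2 mg/h

At steady state, infusion rate R₀ = Css × CL = 6.29 × 26.10 = 164.2 mg/h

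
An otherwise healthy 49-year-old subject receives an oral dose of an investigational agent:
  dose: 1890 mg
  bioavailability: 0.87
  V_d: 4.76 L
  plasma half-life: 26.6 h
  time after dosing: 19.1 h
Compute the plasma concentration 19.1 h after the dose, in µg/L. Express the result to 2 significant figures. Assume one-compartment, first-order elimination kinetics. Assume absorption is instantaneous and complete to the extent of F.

Amount reaching circulation = F × Dose = 0.87 × 1890 = 1644 mg
C₀ = F·Dose / Vd = 1644 / 4.76 = 345.4 mg/L
k = ln2 / t½ = 0.693147 / 26.6 = 0.02606 h⁻¹
C = C₀ · e^(−k·t) = 345.4 × e^(−0.02606 × 19.1)
  = 345.4 × 0.6079 = 210.0 mg/L
Convert: 210.0 mg/L × 1000 = 210000 µg/L

210000 µg/L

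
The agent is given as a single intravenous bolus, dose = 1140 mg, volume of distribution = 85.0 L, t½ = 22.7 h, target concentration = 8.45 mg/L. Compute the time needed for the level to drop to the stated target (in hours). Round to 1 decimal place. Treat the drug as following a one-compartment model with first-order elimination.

15.1 h

C₀ = Dose / Vd = 1140 / 85.0 = 13.41 mg/L
k = ln2 / t½ = 0.693147 / 22.7 = 0.03054 h⁻¹
t = ln(C₀ / C) / k = ln(13.41 / 8.45) / 0.03054
  = ln(1.587) / 0.03054 = 0.4618 / 0.03054 = 15.12 h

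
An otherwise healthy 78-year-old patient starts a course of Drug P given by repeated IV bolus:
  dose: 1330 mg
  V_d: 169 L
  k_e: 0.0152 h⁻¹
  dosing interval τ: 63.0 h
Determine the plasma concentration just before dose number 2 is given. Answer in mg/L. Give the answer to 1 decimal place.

C₀ per dose = Dose / Vd = 1330 / 169 = 7.870 mg/L
Fraction remaining after one interval: r = e^(−kτ) = e^(−0.01520 × 63.0) = 0.3838
Before dose 2, 1 dose has been given (aged 1τ).
C_trough = C₀ × r = 7.870 × 0.3838 = 3.021 mg/L

3.0 mg/L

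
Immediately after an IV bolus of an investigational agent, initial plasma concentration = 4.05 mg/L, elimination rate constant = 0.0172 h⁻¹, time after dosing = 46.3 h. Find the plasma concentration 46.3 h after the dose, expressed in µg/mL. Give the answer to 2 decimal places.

C = C₀ · e^(−k·t) = 4.050 × e^(−0.01720 × 46.3)
  = 4.050 × 0.4510 = 1.827 mg/L
(1.827 mg/L = 1.827 µg/mL)

1.83 µg/mL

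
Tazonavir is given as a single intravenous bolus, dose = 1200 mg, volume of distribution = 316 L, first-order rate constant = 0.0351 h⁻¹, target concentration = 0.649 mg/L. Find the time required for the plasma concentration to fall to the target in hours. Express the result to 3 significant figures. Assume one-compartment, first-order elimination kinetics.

50.3 h

C₀ = Dose / Vd = 1200 / 316 = 3.797 mg/L
t = ln(C₀ / C) / k = ln(3.797 / 0.649) / 0.03510
  = ln(5.851) / 0.03510 = 1.767 / 0.03510 = 50.34 h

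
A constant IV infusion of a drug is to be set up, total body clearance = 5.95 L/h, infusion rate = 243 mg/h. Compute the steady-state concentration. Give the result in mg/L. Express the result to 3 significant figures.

At steady state Css = R₀ / CL = 243 / 5.950 = 40.84 mg/L

40.8 mg/L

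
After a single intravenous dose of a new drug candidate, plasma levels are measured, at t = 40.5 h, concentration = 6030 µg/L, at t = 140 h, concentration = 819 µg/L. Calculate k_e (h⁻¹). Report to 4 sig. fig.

k = ln(C₁/C₂) / (t₂ − t₁) = ln(6030/819) / (140 − 40.5)
  = 1.996 / 99.50 = 0.02006 h⁻¹

0.02006 h⁻¹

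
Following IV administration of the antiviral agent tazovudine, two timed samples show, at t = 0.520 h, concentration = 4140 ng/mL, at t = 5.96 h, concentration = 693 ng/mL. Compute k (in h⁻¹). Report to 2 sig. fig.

k = ln(C₁/C₂) / (t₂ − t₁) = ln(4140/693) / (5.96 − 0.520)
  = 1.787 / 5.440 = 0.3285 h⁻¹

0.33 h⁻¹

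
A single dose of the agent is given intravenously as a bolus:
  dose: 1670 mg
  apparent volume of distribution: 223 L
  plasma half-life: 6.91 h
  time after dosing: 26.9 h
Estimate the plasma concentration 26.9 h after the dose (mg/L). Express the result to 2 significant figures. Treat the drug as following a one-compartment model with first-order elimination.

C₀ = Dose / Vd = 1670 / 223 = 7.489 mg/L
k = ln2 / t½ = 0.693147 / 6.91 = 0.1003 h⁻¹
C = C₀ · e^(−k·t) = 7.489 × e^(−0.1003 × 26.9)
  = 7.489 × 0.06734 = 0.5043 mg/L

0.50 mg/L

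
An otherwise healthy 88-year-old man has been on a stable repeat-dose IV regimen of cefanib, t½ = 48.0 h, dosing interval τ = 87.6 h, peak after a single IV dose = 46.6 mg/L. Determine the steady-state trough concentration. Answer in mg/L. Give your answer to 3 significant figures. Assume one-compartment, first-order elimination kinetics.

18.3 mg/L

k = ln2 / t½ = 0.693147 / 48.0 = 0.01444 h⁻¹
e^(−kτ) = e^(−0.01444 × 87.6) = 0.2823
Accumulation ratio R = 1 / (1 − e^(−kτ)) = 1 / (1 − 0.2823) = 1.393
Steady-state trough = C₀ × R × e^(−kτ) = 46.6 × 1.393 × 0.2823 = 18.33 mg/L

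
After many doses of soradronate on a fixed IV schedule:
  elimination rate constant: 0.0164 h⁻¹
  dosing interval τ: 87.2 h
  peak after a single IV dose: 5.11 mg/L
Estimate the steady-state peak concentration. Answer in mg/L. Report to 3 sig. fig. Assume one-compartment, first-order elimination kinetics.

6.72 mg/L

e^(−kτ) = e^(−0.01640 × 87.2) = 0.2393
Accumulation ratio R = 1 / (1 − e^(−kτ)) = 1 / (1 − 0.2393) = 1.315
Steady-state peak = C₀ × R = 5.11 × 1.315 = 6.720 mg/L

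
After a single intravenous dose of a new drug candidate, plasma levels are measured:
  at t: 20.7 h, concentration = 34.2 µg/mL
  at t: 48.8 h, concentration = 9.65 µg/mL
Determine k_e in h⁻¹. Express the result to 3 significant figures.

0.0450 h⁻¹

k = ln(C₁/C₂) / (t₂ − t₁) = ln(34.2/9.65) / (48.8 − 20.7)
  = 1.265 / 28.10 = 0.04502 h⁻¹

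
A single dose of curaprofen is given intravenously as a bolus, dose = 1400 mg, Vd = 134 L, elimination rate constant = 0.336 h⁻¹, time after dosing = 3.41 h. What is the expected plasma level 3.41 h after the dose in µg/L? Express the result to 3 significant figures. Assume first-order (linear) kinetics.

3320 µg/L

C₀ = Dose / Vd = 1400 / 134 = 10.45 mg/L
C = C₀ · e^(−k·t) = 10.45 × e^(−0.3360 × 3.41)
  = 10.45 × 0.3180 = 3.323 mg/L
Convert: 3.323 mg/L × 1000 = 3323 µg/L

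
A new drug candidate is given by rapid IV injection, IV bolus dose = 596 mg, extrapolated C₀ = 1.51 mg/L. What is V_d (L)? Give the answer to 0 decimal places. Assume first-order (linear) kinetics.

395 L

Vd = Dose / C₀ = 596.0 / 1.51 = 394.7 L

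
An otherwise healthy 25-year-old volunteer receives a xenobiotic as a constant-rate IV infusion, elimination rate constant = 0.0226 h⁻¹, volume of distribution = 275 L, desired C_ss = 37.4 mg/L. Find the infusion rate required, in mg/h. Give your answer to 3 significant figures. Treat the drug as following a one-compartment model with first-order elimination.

CL = k × Vd = 0.02260 × 275 = 6.215 L/h
At steady state, infusion rate R₀ = Css × CL = 37.4 × 6.215 = 232.4 mg/h

232 mg/h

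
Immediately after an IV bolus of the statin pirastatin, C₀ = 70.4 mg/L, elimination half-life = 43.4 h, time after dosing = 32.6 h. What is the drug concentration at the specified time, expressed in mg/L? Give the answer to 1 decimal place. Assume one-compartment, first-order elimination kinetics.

41.8 mg/L

k = ln2 / t½ = 0.693147 / 43.4 = 0.01597 h⁻¹
C = C₀ · e^(−k·t) = 70.40 × e^(−0.01597 × 32.6)
  = 70.40 × 0.5942 = 41.83 mg/L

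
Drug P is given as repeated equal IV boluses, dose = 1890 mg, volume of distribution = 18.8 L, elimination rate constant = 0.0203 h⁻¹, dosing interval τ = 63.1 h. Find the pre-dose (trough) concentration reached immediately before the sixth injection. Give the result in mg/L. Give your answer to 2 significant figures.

C₀ per dose = Dose / Vd = 1890 / 18.8 = 100.5 mg/L
Fraction remaining after one interval: r = e^(−kτ) = e^(−0.02030 × 63.1) = 0.2778
Before dose 6, 5 doses have been given (aged 1τ, 2τ, 3τ, 4τ, 5τ).
C_trough = C₀ × (r + r² + … + r^5) = C₀ × r(1−r^5)/(1−r)
        = 100.5 × 0.2778 × (1 − 0.001654) / (1 − 0.2778) = 38.59 mg/L

39 mg/L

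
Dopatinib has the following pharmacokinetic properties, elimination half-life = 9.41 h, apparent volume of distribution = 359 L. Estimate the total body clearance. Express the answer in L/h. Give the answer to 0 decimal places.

26 L/h

k = ln2 / t½ = 0.693147 / 9.41 = 0.07366 h⁻¹
CL = k × Vd = 0.07366 × 359 = 26.44 L/h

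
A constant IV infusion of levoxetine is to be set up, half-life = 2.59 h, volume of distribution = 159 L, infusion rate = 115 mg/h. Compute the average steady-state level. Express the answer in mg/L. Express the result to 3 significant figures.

k = ln2 / t½ = 0.693147 / 2.59 = 0.2676 h⁻¹
CL = k × Vd = 0.2676 × 159 = 42.55 L/h
At steady state Css = R₀ / CL = 115 / 42.55 = 2.703 mg/L

2.70 mg/L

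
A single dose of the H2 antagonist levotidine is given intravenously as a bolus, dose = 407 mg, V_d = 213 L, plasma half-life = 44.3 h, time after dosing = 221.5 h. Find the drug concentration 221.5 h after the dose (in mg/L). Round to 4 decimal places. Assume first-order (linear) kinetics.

0.0597 mg/L

C₀ = Dose / Vd = 407.0 / 213 = 1.911 mg/L
k = ln2 / t½ = 0.693147 / 44.3 = 0.01565 h⁻¹
t / t½ = 221.5 / 44.3 = 5 half-lives
C = C₀ × (1/2)^5 = 1.911 × 0.03125 = 0.05972 mg/L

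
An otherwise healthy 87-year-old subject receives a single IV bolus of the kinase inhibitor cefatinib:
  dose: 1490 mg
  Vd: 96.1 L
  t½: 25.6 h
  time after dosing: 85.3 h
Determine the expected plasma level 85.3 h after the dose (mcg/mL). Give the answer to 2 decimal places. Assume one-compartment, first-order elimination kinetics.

C₀ = Dose / Vd = 1490 / 96.1 = 15.50 mg/L
k = ln2 / t½ = 0.693147 / 25.6 = 0.02708 h⁻¹
C = C₀ · e^(−k·t) = 15.50 × e^(−0.02708 × 85.3)
  = 15.50 × 0.09927 = 1.539 mg/L
(1.539 mg/L = 1.539 mcg/mL)

1.54 mcg/mL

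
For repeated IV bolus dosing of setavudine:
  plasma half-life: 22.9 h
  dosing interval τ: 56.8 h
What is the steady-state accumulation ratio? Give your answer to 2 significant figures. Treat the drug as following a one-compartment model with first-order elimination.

k = ln2 / t½ = 0.693147 / 22.9 = 0.03027 h⁻¹
e^(−kτ) = e^(−0.03027 × 56.8) = 0.1792
Accumulation ratio R = 1 / (1 − e^(−kτ)) = 1 / (1 − 0.1792) = 1.218

1.2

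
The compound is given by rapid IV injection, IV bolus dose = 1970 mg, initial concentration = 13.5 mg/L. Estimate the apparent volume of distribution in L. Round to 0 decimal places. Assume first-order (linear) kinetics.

146 L

Vd = Dose / C₀ = 1970 / 13.5 = 145.9 L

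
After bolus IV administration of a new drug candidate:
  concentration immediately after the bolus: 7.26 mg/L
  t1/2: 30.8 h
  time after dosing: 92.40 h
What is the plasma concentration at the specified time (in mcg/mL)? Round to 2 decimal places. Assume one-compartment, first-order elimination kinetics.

k = ln2 / t½ = 0.693147 / 30.8 = 0.02250 h⁻¹
t / t½ = 92.40 / 30.8 = 3 half-lives
C = C₀ × (1/2)^3 = 7.260 × 0.1250 = 0.9075 mg/L
(0.9075 mg/L = 0.9075 mcg/mL)

0.91 mcg/mL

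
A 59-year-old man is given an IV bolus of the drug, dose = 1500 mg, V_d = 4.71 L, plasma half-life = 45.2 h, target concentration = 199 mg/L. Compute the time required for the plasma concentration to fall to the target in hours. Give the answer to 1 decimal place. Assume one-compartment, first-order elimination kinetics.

C₀ = Dose / Vd = 1500 / 4.71 = 318.5 mg/L
k = ln2 / t½ = 0.693147 / 45.2 = 0.01534 h⁻¹
t = ln(C₀ / C) / k = ln(318.5 / 199) / 0.01534
  = ln(1.601) / 0.01534 = 0.4706 / 0.01534 = 30.68 h

30.7 h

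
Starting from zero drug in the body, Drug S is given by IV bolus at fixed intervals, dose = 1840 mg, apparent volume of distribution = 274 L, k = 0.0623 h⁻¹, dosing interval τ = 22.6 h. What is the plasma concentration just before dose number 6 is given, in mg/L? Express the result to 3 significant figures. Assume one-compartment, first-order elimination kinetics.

2.17 mg/L

C₀ per dose = Dose / Vd = 1840 / 274 = 6.715 mg/L
Fraction remaining after one interval: r = e^(−kτ) = e^(−0.06230 × 22.6) = 0.2446
Before dose 6, 5 doses have been given (aged 1τ, 2τ, 3τ, 4τ, 5τ).
C_trough = C₀ × (r + r² + … + r^5) = C₀ × r(1−r^5)/(1−r)
        = 6.715 × 0.2446 × (1 − 0.0008756) / (1 − 0.2446) = 2.172 mg/L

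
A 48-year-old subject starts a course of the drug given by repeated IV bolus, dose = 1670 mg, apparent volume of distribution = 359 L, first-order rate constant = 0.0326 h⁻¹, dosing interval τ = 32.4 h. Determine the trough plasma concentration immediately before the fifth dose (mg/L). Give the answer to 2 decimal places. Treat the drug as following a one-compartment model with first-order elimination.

2.44 mg/L

C₀ per dose = Dose / Vd = 1670 / 359 = 4.652 mg/L
Fraction remaining after one interval: r = e^(−kτ) = e^(−0.03260 × 32.4) = 0.3478
Before dose 5, 4 doses have been given (aged 1τ, 2τ, 3τ, 4τ).
C_trough = C₀ × (r + r² + … + r^4) = C₀ × r(1−r^4)/(1−r)
        = 4.652 × 0.3478 × (1 − 0.01463) / (1 − 0.3478) = 2.444 mg/L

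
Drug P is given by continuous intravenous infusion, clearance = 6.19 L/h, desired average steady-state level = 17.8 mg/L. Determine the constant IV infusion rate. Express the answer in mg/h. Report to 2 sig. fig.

At steady state, infusion rate R₀ = Css × CL = 17.8 × 6.190 = 110.2 mg/h

110 mg/h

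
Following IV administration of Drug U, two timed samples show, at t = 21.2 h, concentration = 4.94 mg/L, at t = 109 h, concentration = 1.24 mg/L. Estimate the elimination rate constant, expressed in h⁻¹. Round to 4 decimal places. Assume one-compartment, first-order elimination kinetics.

0.0157 h⁻¹

k = ln(C₁/C₂) / (t₂ − t₁) = ln(4.94/1.24) / (109 − 21.2)
  = 1.382 / 87.80 = 0.01574 h⁻¹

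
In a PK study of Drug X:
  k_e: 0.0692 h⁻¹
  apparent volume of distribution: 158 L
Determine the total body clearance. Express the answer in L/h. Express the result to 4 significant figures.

10.93 L/h

CL = k × Vd = 0.0692 × 158 = 10.93 L/h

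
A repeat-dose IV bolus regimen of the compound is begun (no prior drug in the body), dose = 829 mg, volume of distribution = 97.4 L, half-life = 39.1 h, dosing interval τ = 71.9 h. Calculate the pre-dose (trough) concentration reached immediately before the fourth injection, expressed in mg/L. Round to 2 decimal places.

3.23 mg/L

C₀ per dose = Dose / Vd = 829 / 97.4 = 8.511 mg/L
k = ln2 / t½ = 0.693147 / 39.1 = 0.01773 h⁻¹
Fraction remaining after one interval: r = e^(−kτ) = e^(−0.01773 × 71.9) = 0.2795
Before dose 4, 3 doses have been given (aged 1τ, 2τ, 3τ).
C_trough = C₀ × (r + r² + … + r^3) = C₀ × r(1−r^3)/(1−r)
        = 8.511 × 0.2795 × (1 − 0.02183) / (1 − 0.2795) = 3.230 mg/L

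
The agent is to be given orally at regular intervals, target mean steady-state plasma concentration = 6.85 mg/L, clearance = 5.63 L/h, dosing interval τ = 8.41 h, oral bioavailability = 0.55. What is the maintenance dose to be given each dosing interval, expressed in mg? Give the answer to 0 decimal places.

590 mg

At steady state, F × (Dose/τ) = Css × CL.
Dose = Css × CL × τ / F = 6.85 × 5.630 × 8.41 / 0.55 = 589.7 mg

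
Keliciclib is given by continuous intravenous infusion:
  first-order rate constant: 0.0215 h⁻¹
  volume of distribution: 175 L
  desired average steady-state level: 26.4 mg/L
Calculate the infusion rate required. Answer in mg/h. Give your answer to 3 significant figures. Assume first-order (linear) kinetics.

CL = k × Vd = 0.02150 × 175 = 3.763 L/h
At steady state, infusion rate R₀ = Css × CL = 26.4 × 3.763 = 99.34 mg/h

99.3 mg/h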